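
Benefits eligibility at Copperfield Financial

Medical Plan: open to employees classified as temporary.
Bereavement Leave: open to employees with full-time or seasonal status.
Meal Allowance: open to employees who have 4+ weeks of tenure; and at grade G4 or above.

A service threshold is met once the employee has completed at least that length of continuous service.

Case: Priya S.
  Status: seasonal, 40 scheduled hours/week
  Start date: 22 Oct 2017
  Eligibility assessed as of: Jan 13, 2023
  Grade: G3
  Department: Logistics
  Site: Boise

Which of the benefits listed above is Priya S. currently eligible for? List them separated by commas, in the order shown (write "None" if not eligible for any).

Service from 22 Oct 2017 to Jan 13, 2023: 1909 days.
Medical Plan — status seasonal ✗ (requires temporary) → not eligible.
Bereavement Leave — status seasonal ✓ → eligible.
Meal Allowance — service 1909 days ≥ 4 weeks (≈28 days) ✓; grade G3 < G4 ✗ → not eligible.

Bereavement Leave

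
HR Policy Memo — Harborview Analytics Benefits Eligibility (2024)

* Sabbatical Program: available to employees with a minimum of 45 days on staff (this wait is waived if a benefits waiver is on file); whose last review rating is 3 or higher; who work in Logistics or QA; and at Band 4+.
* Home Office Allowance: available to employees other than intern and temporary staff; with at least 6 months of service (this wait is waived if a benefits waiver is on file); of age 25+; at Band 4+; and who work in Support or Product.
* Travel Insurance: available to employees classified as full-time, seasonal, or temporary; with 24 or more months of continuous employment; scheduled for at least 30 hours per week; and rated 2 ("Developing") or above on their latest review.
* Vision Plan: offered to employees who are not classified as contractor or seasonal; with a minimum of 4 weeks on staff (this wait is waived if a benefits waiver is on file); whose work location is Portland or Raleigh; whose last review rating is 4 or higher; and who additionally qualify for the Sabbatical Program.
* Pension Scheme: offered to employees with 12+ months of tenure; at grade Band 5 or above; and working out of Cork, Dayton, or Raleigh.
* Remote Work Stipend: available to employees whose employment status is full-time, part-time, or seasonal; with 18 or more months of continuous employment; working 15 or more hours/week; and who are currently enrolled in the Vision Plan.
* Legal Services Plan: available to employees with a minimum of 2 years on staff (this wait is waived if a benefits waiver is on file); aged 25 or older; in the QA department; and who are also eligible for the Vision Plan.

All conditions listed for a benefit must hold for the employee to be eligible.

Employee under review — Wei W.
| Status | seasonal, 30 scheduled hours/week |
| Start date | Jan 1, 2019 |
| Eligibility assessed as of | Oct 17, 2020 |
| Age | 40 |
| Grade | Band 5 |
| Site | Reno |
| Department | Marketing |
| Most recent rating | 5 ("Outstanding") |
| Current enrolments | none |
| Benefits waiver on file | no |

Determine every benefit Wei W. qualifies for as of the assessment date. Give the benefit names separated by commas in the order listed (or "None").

None

Service from Jan 1, 2019 to Oct 17, 2020: 655 days.
Sabbatical Program — no waiver, service 655 days ≥ 45 days ✓; rating 5 ≥ 3 ✓; dept Marketing ✗ → not eligible.
Home Office Allowance — status seasonal ✓ (not excluded); no waiver, service 655 days ≥ 6 months (≈180 days) ✓; age 40 ≥ 25 ✓; grade Band 5 ≥ Band 4 ✓; dept Marketing ✗ → not eligible.
Travel Insurance — status seasonal ✓; service 655 days < 24 months (≈720 days) ✗ → not eligible.
Vision Plan — status seasonal ✗ (excluded) → not eligible.
Pension Scheme — service 655 days ≥ 12 months (≈360 days) ✓; grade Band 5 ≥ Band 5 ✓; site Reno ✗ (not Cork, Dayton, or Raleigh) → not eligible.
Remote Work Stipend — status seasonal ✓; service 655 days ≥ 18 months (≈540 days) ✓; 30 hrs/wk ≥ 15 ✓; not enrolled in Vision Plan ✗ → not eligible.
Legal Services Plan — no waiver, service 655 days < 2 years (≈730 days) ✗ → not eligible.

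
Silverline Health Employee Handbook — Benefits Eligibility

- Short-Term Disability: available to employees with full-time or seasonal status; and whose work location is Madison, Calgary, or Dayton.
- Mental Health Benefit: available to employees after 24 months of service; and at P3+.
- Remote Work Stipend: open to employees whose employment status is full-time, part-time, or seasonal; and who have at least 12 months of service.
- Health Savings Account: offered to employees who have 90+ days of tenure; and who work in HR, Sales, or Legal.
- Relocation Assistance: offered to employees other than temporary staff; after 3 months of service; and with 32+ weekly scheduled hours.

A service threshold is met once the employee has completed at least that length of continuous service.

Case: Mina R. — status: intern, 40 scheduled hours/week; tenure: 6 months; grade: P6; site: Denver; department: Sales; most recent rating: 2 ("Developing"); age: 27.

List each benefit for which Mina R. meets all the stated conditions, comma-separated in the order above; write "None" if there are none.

Short-Term Disability — status intern ✗ (requires full-time or seasonal) → not eligible.
Mental Health Benefit — service 6 months < 24 months ✗ → not eligible.
Remote Work Stipend — status intern ✗ (requires full-time, part-time, or seasonal) → not eligible.
Health Savings Account — service 6 months ≥ 90 days ✓; dept Sales ✓ → eligible.
Relocation Assistance — status intern ✓ (not excluded); service 6 months ≥ 3 months ✓; 40 hrs/wk ≥ 32 ✓ → eligible.

Health Savings Account, Relocation Assistance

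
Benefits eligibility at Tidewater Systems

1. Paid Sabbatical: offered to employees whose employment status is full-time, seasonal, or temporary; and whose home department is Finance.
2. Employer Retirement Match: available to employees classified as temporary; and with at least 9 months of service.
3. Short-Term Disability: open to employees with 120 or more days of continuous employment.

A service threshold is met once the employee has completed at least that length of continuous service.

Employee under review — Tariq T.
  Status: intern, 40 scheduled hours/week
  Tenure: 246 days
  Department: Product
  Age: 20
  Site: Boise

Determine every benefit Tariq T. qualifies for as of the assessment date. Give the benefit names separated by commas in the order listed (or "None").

Short-Term Disability

Paid Sabbatical — status intern ✗ (requires full-time, seasonal, or temporary) → not eligible.
Employer Retirement Match — status intern ✗ (requires temporary) → not eligible.
Short-Term Disability — service 246 days ≥ 120 days ✓ → eligible.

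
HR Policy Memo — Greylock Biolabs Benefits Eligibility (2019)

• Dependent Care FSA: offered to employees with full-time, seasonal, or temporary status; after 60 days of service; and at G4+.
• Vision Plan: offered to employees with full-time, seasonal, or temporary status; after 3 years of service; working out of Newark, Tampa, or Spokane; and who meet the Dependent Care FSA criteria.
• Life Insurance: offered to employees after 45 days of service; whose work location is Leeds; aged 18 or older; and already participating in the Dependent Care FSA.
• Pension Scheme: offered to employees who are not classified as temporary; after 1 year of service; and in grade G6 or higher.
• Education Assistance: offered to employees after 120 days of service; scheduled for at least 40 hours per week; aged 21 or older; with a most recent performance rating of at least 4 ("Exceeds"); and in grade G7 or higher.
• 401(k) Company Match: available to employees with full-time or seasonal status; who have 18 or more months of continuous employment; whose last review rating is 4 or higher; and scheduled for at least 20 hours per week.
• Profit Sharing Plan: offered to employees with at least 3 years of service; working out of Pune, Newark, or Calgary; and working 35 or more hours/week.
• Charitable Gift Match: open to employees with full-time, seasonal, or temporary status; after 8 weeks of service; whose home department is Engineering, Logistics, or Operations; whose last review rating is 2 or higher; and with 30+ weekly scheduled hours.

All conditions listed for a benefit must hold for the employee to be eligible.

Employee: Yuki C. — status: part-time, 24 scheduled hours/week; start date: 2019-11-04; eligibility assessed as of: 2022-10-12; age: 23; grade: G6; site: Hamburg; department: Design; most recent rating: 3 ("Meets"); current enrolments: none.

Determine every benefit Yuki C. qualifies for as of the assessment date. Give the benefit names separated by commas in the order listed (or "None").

Service from 2019-11-04 to 2022-10-12: 1073 days.
Dependent Care FSA — status part-time ✗ (requires full-time, seasonal, or temporary) → not eligible.
Vision Plan — status part-time ✗ (requires full-time, seasonal, or temporary) → not eligible.
Life Insurance — service 1073 days ≥ 45 days ✓; site Hamburg ✗ (not Leeds) → not eligible.
Pension Scheme — status part-time ✓ (not excluded); service 1073 days ≥ 1 year (≈365 days) ✓; grade G6 ≥ G6 ✓ → eligible.
Education Assistance — service 1073 days ≥ 120 days ✓; 24 hrs/wk < 40 ✗ → not eligible.
401(k) Company Match — status part-time ✗ (requires full-time or seasonal) → not eligible.
Profit Sharing Plan — service 1073 days < 3 years (≈1095 days) ✗ → not eligible.
Charitable Gift Match — status part-time ✗ (requires full-time, seasonal, or temporary) → not eligible.

Pension Scheme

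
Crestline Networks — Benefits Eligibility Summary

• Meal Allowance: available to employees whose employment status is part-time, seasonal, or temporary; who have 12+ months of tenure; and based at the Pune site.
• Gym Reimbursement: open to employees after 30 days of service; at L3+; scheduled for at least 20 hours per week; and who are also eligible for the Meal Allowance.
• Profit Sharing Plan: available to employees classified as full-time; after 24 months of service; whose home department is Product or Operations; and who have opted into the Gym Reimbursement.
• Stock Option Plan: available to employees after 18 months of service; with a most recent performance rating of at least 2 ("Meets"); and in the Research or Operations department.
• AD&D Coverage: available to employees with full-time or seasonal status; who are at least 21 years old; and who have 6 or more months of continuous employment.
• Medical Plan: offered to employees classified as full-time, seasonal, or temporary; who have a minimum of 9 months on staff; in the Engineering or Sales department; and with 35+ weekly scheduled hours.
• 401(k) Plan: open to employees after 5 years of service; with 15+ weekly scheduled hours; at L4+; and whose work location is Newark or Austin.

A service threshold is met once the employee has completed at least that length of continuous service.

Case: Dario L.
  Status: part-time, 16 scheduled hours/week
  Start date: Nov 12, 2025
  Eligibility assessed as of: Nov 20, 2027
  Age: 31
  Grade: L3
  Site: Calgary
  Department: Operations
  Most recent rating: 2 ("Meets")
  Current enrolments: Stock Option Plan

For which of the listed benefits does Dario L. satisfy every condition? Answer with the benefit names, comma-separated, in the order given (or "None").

Stock Option Plan

Service from Nov 12, 2025 to Nov 20, 2027: 738 days.
Meal Allowance — status part-time ✓; service 738 days ≥ 12 months (≈360 days) ✓; site Calgary ✗ (not Pune) → not eligible.
Gym Reimbursement — service 738 days ≥ 30 days ✓; grade L3 ≥ L3 ✓; 16 hrs/wk < 20 ✗ → not eligible.
Profit Sharing Plan — status part-time ✗ (requires full-time) → not eligible.
Stock Option Plan — service 738 days ≥ 18 months (≈540 days) ✓; rating 2 ≥ 2 ✓; dept Operations ✓ → eligible.
AD&D Coverage — status part-time ✗ (requires full-time or seasonal) → not eligible.
Medical Plan — status part-time ✗ (requires full-time, seasonal, or temporary) → not eligible.
401(k) Plan — service 738 days < 5 years (≈1825 days) ✗ → not eligible.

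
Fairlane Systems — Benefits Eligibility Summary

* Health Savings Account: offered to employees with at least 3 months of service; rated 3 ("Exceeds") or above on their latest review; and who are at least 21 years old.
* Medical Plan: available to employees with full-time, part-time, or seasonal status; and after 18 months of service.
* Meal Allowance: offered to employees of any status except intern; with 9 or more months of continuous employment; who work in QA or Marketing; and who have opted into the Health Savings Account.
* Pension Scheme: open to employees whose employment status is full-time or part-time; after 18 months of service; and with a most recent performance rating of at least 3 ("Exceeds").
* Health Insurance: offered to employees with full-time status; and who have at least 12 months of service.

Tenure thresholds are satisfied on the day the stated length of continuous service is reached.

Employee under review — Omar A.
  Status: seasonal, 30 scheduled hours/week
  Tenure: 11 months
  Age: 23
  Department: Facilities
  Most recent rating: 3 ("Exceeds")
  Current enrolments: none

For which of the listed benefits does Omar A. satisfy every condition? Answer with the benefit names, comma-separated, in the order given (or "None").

Health Savings Account

Health Savings Account — service 11 months ≥ 3 months ✓; rating 3 ≥ 3 ✓; age 23 ≥ 21 ✓ → eligible.
Medical Plan — status seasonal ✓; service 11 months < 18 months ✗ → not eligible.
Meal Allowance — status seasonal ✓ (not excluded); service 11 months ≥ 9 months ✓; dept Facilities ✗ → not eligible.
Pension Scheme — status seasonal ✗ (requires full-time or part-time) → not eligible.
Health Insurance — status seasonal ✗ (requires full-time) → not eligible.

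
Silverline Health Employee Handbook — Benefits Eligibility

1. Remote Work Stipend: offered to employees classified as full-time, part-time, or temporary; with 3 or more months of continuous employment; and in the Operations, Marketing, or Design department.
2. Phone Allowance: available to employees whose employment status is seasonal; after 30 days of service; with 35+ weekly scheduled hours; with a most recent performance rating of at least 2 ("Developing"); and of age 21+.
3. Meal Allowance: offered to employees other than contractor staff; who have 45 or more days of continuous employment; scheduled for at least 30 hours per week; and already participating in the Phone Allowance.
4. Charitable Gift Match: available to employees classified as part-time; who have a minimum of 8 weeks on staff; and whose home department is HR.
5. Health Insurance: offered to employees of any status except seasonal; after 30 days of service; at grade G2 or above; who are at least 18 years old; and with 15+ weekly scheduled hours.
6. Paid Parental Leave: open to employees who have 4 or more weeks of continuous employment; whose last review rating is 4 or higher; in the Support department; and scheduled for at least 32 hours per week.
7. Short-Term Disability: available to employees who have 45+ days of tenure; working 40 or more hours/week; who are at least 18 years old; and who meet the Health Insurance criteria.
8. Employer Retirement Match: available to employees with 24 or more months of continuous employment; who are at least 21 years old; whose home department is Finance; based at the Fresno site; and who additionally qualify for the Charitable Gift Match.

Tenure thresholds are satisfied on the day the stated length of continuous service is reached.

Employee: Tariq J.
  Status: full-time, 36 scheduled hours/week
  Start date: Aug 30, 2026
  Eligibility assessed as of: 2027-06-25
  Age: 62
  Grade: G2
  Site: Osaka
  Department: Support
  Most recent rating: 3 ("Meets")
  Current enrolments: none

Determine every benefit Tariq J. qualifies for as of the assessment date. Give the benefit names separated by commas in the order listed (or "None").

Health Insurance

Service from Aug 30, 2026 to 2027-06-25: 299 days.
Remote Work Stipend — status full-time ✓; service 299 days ≥ 3 months (≈90 days) ✓; dept Support ✗ → not eligible.
Phone Allowance — status full-time ✗ (requires seasonal) → not eligible.
Meal Allowance — status full-time ✓ (not excluded); service 299 days ≥ 45 days ✓; 36 hrs/wk ≥ 30 ✓; not enrolled in Phone Allowance ✗ → not eligible.
Charitable Gift Match — status full-time ✗ (requires part-time) → not eligible.
Health Insurance — status full-time ✓ (not excluded); service 299 days ≥ 30 days ✓; grade G2 ≥ G2 ✓; age 62 ≥ 18 ✓; 36 hrs/wk ≥ 15 ✓ → eligible.
Paid Parental Leave — service 299 days ≥ 4 weeks (≈28 days) ✓; rating 3 < 4 ✗ → not eligible.
Short-Term Disability — service 299 days ≥ 45 days ✓; 36 hrs/wk < 40 ✗ → not eligible.
Employer Retirement Match — service 299 days < 24 months (≈720 days) ✗ → not eligible.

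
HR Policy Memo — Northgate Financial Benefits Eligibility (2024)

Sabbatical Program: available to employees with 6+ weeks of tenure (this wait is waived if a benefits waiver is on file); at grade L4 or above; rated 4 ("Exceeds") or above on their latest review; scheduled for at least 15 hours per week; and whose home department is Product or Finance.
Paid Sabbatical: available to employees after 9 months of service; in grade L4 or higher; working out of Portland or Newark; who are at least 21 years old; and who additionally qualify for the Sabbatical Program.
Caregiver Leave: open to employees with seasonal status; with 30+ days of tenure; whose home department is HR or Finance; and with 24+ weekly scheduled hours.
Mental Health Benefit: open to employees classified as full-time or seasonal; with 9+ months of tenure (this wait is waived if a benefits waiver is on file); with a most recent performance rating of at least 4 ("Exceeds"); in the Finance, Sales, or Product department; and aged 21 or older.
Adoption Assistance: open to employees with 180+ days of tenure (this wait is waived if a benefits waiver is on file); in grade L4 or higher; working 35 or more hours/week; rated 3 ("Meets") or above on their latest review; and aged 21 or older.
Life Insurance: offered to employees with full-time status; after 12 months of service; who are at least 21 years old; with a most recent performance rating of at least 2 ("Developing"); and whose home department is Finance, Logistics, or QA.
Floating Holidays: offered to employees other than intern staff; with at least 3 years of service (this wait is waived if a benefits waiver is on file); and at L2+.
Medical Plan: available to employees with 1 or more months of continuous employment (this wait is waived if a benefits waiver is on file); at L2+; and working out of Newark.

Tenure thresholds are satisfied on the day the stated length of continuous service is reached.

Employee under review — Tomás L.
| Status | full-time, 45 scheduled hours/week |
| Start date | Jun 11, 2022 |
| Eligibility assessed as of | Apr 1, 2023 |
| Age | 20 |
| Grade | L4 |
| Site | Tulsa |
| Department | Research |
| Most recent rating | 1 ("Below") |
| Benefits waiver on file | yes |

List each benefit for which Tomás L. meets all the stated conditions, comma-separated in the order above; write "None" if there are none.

Floating Holidays

Service from Jun 11, 2022 to Apr 1, 2023: 294 days.
Sabbatical Program — benefits waiver on file ✓; grade L4 ≥ L4 ✓; rating 1 < 4 ✗ → not eligible.
Paid Sabbatical — service 294 days ≥ 9 months (≈270 days) ✓; grade L4 ≥ L4 ✓; site Tulsa ✗ (not Portland or Newark) → not eligible.
Caregiver Leave — status full-time ✗ (requires seasonal) → not eligible.
Mental Health Benefit — status full-time ✓; benefits waiver on file ✓; rating 1 < 4 ✗ → not eligible.
Adoption Assistance — benefits waiver on file ✓; grade L4 ≥ L4 ✓; 45 hrs/wk ≥ 35 ✓; rating 1 < 3 ✗ → not eligible.
Life Insurance — status full-time ✓; service 294 days < 12 months (≈360 days) ✗ → not eligible.
Floating Holidays — status full-time ✓ (not excluded); benefits waiver on file ✓; grade L4 ≥ L2 ✓ → eligible.
Medical Plan — benefits waiver on file ✓; grade L4 ≥ L2 ✓; site Tulsa ✗ (not Newark) → not eligible.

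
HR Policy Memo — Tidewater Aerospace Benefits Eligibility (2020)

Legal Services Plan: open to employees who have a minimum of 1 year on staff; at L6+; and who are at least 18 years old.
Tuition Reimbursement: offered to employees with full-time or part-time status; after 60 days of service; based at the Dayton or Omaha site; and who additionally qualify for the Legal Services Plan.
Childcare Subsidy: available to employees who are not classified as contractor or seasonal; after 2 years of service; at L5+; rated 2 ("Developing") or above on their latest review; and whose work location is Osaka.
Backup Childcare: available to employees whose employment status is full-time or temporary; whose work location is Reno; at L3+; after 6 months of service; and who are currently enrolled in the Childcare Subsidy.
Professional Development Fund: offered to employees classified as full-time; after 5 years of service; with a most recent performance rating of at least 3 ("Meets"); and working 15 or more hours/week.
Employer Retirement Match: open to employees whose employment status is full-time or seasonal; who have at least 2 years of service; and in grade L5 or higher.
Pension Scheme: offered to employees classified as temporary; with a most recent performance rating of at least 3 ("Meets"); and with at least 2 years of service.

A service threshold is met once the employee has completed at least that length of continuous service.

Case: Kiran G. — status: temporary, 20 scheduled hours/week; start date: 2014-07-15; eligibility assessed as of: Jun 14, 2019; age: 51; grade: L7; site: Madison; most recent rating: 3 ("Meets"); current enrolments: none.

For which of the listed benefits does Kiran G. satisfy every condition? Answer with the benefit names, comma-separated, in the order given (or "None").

Legal Services Plan, Pension Scheme

Service from 2014-07-15 to Jun 14, 2019: 1795 days.
Legal Services Plan — service 1795 days ≥ 1 year (≈365 days) ✓; grade L7 ≥ L6 ✓; age 51 ≥ 18 ✓ → eligible.
Tuition Reimbursement — status temporary ✗ (requires full-time or part-time) → not eligible.
Childcare Subsidy — status temporary ✓ (not excluded); service 1795 days ≥ 2 years (≈730 days) ✓; grade L7 ≥ L5 ✓; rating 3 ≥ 2 ✓; site Madison ✗ (not Osaka) → not eligible.
Backup Childcare — status temporary ✓; site Madison ✗ (not Reno) → not eligible.
Professional Development Fund — status temporary ✗ (requires full-time) → not eligible.
Employer Retirement Match — status temporary ✗ (requires full-time or seasonal) → not eligible.
Pension Scheme — status temporary ✓; rating 3 ≥ 3 ✓; service 1795 days ≥ 2 years (≈730 days) ✓ → eligible.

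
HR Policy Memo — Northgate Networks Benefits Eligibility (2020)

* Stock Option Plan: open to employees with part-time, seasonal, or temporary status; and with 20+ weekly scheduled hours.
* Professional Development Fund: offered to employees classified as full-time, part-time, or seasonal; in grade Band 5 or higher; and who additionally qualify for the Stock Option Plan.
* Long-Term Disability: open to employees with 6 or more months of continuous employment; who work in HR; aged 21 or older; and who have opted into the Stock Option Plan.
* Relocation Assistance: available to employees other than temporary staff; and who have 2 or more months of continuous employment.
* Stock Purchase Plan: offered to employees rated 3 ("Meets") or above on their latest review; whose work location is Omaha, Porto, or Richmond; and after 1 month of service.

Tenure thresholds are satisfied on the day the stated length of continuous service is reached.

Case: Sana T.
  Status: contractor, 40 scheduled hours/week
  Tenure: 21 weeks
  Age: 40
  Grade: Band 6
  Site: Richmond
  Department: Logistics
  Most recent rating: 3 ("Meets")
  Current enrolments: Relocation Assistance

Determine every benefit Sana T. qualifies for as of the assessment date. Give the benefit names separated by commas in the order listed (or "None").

Stock Option Plan — status contractor ✗ (requires part-time, seasonal, or temporary) → not eligible.
Professional Development Fund — status contractor ✗ (requires full-time, part-time, or seasonal) → not eligible.
Long-Term Disability — service 21 weeks < 6 months (≈180 days) ✗ → not eligible.
Relocation Assistance — status contractor ✓ (not excluded); service 21 weeks ≥ 2 months (≈60 days) ✓ → eligible.
Stock Purchase Plan — rating 3 ≥ 3 ✓; site Richmond ✓; service 21 weeks ≥ 1 month (≈30 days) ✓ → eligible.

Relocation Assistance, Stock Purchase Plan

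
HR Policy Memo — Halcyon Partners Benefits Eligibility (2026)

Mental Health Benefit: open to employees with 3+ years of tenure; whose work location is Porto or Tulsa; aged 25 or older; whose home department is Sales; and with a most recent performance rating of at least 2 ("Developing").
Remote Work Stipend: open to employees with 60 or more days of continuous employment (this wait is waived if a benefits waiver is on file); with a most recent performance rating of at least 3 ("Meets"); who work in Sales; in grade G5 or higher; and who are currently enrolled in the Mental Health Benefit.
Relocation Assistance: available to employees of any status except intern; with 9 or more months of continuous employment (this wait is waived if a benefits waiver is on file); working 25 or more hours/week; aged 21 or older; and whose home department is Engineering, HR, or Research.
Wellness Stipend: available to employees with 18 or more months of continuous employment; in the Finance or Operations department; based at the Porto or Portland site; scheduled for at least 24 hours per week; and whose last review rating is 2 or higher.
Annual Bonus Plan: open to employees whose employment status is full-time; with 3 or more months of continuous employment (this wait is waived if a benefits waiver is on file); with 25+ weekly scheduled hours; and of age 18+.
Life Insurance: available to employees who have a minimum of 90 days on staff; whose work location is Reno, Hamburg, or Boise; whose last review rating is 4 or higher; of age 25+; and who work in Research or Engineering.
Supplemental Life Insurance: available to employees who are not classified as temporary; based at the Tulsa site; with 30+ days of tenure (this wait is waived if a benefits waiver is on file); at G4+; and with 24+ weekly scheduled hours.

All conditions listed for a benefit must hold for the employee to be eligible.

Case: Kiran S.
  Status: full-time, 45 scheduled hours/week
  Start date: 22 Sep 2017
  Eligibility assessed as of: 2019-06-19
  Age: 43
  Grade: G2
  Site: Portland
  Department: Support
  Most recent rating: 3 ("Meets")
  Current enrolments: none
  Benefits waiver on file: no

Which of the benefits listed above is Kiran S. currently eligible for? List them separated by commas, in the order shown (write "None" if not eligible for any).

Annual Bonus Plan

Service from 22 Sep 2017 to 2019-06-19: 635 days.
Mental Health Benefit — service 635 days < 3 years (≈1095 days) ✗ → not eligible.
Remote Work Stipend — no waiver, service 635 days ≥ 60 days ✓; rating 3 ≥ 3 ✓; dept Support ✗ → not eligible.
Relocation Assistance — status full-time ✓ (not excluded); no waiver, service 635 days ≥ 9 months (≈270 days) ✓; 45 hrs/wk ≥ 25 ✓; age 43 ≥ 21 ✓; dept Support ✗ → not eligible.
Wellness Stipend — service 635 days ≥ 18 months (≈540 days) ✓; dept Support ✗ → not eligible.
Annual Bonus Plan — status full-time ✓; no waiver, service 635 days ≥ 3 months (≈90 days) ✓; 45 hrs/wk ≥ 25 ✓; age 43 ≥ 18 ✓ → eligible.
Life Insurance — service 635 days ≥ 90 days ✓; site Portland ✗ (not Reno, Hamburg, or Boise) → not eligible.
Supplemental Life Insurance — status full-time ✓ (not excluded); site Portland ✗ (not Tulsa) → not eligible.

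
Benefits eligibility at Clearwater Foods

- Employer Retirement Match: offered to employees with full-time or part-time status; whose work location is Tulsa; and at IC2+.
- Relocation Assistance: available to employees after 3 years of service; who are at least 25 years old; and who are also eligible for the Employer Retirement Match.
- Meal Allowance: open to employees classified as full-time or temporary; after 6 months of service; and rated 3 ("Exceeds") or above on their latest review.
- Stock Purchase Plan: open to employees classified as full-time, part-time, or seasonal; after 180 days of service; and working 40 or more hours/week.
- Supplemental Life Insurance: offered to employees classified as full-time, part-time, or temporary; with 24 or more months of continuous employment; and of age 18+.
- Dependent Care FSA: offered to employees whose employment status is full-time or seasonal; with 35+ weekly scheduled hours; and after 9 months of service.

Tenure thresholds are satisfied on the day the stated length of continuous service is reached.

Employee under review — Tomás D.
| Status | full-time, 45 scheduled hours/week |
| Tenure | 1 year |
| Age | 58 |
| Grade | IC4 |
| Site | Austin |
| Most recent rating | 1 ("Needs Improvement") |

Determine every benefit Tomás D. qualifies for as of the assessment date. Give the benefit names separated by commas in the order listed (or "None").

Employer Retirement Match — status full-time ✓; site Austin ✗ (not Tulsa) → not eligible.
Relocation Assistance — service 1 year < 3 years ✗ → not eligible.
Meal Allowance — status full-time ✓; service 1 year ≥ 6 months (≈180 days) ✓; rating 1 < 3 ✗ → not eligible.
Stock Purchase Plan — status full-time ✓; service 1 year ≥ 180 days ✓; 45 hrs/wk ≥ 40 ✓ → eligible.
Supplemental Life Insurance — status full-time ✓; service 1 year < 24 months (≈720 days) ✗ → not eligible.
Dependent Care FSA — status full-time ✓; 45 hrs/wk ≥ 35 ✓; service 1 year ≥ 9 months (≈270 days) ✓ → eligible.

Stock Purchase Plan, Dependent Care FSA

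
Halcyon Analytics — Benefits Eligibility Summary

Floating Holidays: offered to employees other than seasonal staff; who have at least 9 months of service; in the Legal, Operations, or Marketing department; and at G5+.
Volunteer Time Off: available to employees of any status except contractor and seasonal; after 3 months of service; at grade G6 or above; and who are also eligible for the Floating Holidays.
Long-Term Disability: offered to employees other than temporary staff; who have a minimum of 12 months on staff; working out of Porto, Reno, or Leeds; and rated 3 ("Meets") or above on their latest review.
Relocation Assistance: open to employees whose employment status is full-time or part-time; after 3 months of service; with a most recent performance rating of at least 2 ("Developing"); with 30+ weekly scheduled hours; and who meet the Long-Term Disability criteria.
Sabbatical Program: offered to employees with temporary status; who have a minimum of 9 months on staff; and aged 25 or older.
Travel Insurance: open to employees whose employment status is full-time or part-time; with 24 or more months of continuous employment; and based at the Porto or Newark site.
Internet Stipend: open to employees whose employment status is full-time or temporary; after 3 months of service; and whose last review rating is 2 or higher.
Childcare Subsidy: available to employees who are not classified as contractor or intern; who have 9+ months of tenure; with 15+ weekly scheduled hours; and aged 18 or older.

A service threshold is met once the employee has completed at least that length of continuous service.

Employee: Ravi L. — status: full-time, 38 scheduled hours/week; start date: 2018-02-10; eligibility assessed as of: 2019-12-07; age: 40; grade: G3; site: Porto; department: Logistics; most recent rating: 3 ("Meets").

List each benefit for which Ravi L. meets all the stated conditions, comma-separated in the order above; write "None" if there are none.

Service from 2018-02-10 to 2019-12-07: 665 days.
Floating Holidays — status full-time ✓ (not excluded); service 665 days ≥ 9 months (≈270 days) ✓; dept Logistics ✗ → not eligible.
Volunteer Time Off — status full-time ✓ (not excluded); service 665 days ≥ 3 months (≈90 days) ✓; grade G3 < G6 ✗ → not eligible.
Long-Term Disability — status full-time ✓ (not excluded); service 665 days ≥ 12 months (≈360 days) ✓; site Porto ✓; rating 3 ≥ 3 ✓ → eligible.
Relocation Assistance — status full-time ✓; service 665 days ≥ 3 months (≈90 days) ✓; rating 3 ≥ 2 ✓; 38 hrs/wk ≥ 30 ✓; eligible for Long-Term Disability ✓ → eligible.
Sabbatical Program — status full-time ✗ (requires temporary) → not eligible.
Travel Insurance — status full-time ✓; service 665 days < 24 months (≈720 days) ✗ → not eligible.
Internet Stipend — status full-time ✓; service 665 days ≥ 3 months (≈90 days) ✓; rating 3 ≥ 2 ✓ → eligible.
Childcare Subsidy — status full-time ✓ (not excluded); service 665 days ≥ 9 months (≈270 days) ✓; 38 hrs/wk ≥ 15 ✓; age 40 ≥ 18 ✓ → eligible.

Long-Term Disability, Relocation Assistance, Internet Stipend, Childcare Subsidy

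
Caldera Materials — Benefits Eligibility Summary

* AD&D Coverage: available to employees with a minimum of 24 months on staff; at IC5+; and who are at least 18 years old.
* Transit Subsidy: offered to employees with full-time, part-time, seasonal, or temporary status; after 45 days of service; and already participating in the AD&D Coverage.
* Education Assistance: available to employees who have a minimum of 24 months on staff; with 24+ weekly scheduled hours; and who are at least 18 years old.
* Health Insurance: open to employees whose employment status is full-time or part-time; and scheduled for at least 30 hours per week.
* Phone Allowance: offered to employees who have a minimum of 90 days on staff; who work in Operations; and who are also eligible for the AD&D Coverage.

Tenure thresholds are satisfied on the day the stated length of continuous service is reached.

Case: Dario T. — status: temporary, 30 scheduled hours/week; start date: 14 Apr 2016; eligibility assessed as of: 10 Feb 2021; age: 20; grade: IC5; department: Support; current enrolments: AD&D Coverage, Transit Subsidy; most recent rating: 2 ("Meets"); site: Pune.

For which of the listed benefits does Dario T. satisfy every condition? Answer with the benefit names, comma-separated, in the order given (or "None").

Service from 14 Apr 2016 to 10 Feb 2021: 1763 days.
AD&D Coverage — service 1763 days ≥ 24 months (≈720 days) ✓; grade IC5 ≥ IC5 ✓; age 20 ≥ 18 ✓ → eligible.
Transit Subsidy — status temporary ✓; service 1763 days ≥ 45 days ✓; enrolled in AD&D Coverage ✓ → eligible.
Education Assistance — service 1763 days ≥ 24 months (≈720 days) ✓; 30 hrs/wk ≥ 24 ✓; age 20 ≥ 18 ✓ → eligible.
Health Insurance — status temporary ✗ (requires full-time or part-time) → not eligible.
Phone Allowance — service 1763 days ≥ 90 days ✓; dept Support ✗ → not eligible.

AD&D Coverage, Transit Subsidy, Education Assistance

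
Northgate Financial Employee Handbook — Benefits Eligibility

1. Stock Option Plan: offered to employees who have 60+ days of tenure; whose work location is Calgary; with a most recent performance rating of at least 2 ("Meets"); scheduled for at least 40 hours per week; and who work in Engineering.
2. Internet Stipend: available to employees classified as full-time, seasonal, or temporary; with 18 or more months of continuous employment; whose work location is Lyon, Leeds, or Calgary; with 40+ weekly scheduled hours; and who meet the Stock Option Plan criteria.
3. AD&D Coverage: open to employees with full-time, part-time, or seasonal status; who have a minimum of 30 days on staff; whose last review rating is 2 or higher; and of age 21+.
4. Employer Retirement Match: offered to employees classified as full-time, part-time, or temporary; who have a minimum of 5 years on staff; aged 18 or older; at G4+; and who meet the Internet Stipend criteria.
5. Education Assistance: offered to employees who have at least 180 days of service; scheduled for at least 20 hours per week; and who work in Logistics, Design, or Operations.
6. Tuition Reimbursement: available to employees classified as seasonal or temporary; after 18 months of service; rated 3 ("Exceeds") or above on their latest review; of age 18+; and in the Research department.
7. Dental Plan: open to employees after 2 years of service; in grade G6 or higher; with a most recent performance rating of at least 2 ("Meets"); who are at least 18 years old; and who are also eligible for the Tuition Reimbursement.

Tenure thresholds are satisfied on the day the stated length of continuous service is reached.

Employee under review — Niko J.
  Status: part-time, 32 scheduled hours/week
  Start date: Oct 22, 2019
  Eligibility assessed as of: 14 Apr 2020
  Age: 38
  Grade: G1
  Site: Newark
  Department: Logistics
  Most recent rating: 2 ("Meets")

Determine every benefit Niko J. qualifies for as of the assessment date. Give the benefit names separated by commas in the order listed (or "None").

Service from Oct 22, 2019 to 14 Apr 2020: 175 days.
Stock Option Plan — service 175 days ≥ 60 days ✓; site Newark ✗ (not Calgary) → not eligible.
Internet Stipend — status part-time ✗ (requires full-time, seasonal, or temporary) → not eligible.
AD&D Coverage — status part-time ✓; service 175 days ≥ 30 days ✓; rating 2 ≥ 2 ✓; age 38 ≥ 21 ✓ → eligible.
Employer Retirement Match — status part-time ✓; service 175 days < 5 years (≈1825 days) ✗ → not eligible.
Education Assistance — service 175 days < 180 days ✗ → not eligible.
Tuition Reimbursement — status part-time ✗ (requires seasonal or temporary) → not eligible.
Dental Plan — service 175 days < 2 years (≈730 days) ✗ → not eligible.

AD&D Coverage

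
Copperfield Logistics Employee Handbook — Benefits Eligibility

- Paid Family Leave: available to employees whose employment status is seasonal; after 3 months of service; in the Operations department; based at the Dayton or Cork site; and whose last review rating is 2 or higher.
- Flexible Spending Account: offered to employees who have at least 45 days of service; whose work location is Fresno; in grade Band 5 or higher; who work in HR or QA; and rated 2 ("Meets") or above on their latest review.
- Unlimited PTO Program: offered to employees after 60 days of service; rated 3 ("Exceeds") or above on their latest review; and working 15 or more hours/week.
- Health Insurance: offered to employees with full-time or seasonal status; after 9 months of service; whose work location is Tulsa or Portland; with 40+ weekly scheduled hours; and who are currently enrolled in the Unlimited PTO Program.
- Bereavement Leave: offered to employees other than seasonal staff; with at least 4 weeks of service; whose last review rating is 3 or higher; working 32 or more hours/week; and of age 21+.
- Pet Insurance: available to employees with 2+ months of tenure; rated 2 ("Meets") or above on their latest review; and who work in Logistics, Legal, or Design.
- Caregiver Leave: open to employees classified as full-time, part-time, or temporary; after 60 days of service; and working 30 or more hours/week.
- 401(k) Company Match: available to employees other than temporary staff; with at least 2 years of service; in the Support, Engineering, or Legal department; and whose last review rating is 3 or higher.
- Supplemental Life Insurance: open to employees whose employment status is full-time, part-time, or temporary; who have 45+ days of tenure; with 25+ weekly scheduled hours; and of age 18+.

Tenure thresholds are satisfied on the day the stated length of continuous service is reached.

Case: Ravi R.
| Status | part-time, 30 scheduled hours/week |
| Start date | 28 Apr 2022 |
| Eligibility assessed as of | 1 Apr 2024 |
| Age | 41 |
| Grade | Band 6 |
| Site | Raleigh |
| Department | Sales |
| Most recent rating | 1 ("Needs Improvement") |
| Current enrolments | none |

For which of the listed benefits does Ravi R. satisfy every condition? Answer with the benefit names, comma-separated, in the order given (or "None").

Service from 28 Apr 2022 to 1 Apr 2024: 704 days.
Paid Family Leave — status part-time ✗ (requires seasonal) → not eligible.
Flexible Spending Account — service 704 days ≥ 45 days ✓; site Raleigh ✗ (not Fresno) → not eligible.
Unlimited PTO Program — service 704 days ≥ 60 days ✓; rating 1 < 3 ✗ → not eligible.
Health Insurance — status part-time ✗ (requires full-time or seasonal) → not eligible.
Bereavement Leave — status part-time ✓ (not excluded); service 704 days ≥ 4 weeks (≈28 days) ✓; rating 1 < 3 ✗ → not eligible.
Pet Insurance — service 704 days ≥ 2 months (≈60 days) ✓; rating 1 < 2 ✗ → not eligible.
Caregiver Leave — status part-time ✓; service 704 days ≥ 60 days ✓; 30 hrs/wk ≥ 30 ✓ → eligible.
401(k) Company Match — status part-time ✓ (not excluded); service 704 days < 2 years (≈730 days) ✗ → not eligible.
Supplemental Life Insurance — status part-time ✓; service 704 days ≥ 45 days ✓; 30 hrs/wk ≥ 25 ✓; age 41 ≥ 18 ✓ → eligible.

Caregiver Leave, Supplemental Life Insurance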